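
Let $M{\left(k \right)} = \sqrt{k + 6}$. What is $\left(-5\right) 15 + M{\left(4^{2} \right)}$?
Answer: $-75 + \sqrt{22} \approx -70.31$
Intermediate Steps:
$M{\left(k \right)} = \sqrt{6 + k}$
$\left(-5\right) 15 + M{\left(4^{2} \right)} = \left(-5\right) 15 + \sqrt{6 + 4^{2}} = -75 + \sqrt{6 + 16} = -75 + \sqrt{22}$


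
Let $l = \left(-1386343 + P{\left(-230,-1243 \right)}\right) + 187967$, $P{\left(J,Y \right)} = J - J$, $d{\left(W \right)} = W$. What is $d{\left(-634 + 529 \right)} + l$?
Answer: $-1198481$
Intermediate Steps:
$P{\left(J,Y \right)} = 0$
$l = -1198376$ ($l = \left(-1386343 + 0\right) + 187967 = -1386343 + 187967 = -1198376$)
$d{\left(-634 + 529 \right)} + l = \left(-634 + 529\right) - 1198376 = -105 - 1198376 = -1198481$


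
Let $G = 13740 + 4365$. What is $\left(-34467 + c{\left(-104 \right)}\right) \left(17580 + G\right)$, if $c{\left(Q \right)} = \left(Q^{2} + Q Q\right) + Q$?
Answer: $-461728215$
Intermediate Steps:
$c{\left(Q \right)} = Q + 2 Q^{2}$ ($c{\left(Q \right)} = \left(Q^{2} + Q^{2}\right) + Q = 2 Q^{2} + Q = Q + 2 Q^{2}$)
$G = 18105$
$\left(-34467 + c{\left(-104 \right)}\right) \left(17580 + G\right) = \left(-34467 - 104 \left(1 + 2 \left(-104\right)\right)\right) \left(17580 + 18105\right) = \left(-34467 - 104 \left(1 - 208\right)\right) 35685 = \left(-34467 - -21528\right) 35685 = \left(-34467 + 21528\right) 35685 = \left(-12939\right) 35685 = -461728215$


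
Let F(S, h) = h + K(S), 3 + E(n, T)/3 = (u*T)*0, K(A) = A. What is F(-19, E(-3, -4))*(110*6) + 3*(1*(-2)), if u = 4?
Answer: -18486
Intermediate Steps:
E(n, T) = -9 (E(n, T) = -9 + 3*((4*T)*0) = -9 + 3*0 = -9 + 0 = -9)
F(S, h) = S + h (F(S, h) = h + S = S + h)
F(-19, E(-3, -4))*(110*6) + 3*(1*(-2)) = (-19 - 9)*(110*6) + 3*(1*(-2)) = -28*660 + 3*(-2) = -18480 - 6 = -18486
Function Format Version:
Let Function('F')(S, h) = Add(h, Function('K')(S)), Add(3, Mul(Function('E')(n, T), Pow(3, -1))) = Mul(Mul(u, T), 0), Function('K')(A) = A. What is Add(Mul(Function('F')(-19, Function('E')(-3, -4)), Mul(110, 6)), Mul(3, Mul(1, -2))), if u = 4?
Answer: -18486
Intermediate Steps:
Function('E')(n, T) = -9 (Function('E')(n, T) = Add(-9, Mul(3, Mul(Mul(4, T), 0))) = Add(-9, Mul(3, 0)) = Add(-9, 0) = -9)
Function('F')(S, h) = Add(S, h) (Function('F')(S, h) = Add(h, S) = Add(S, h))
Add(Mul(Function('F')(-19, Function('E')(-3, -4)), Mul(110, 6)), Mul(3, Mul(1, -2))) = Add(Mul(Add(-19, -9), Mul(110, 6)), Mul(3, Mul(1, -2))) = Add(Mul(-28, 660), Mul(3, -2)) = Add(-18480, -6) = -18486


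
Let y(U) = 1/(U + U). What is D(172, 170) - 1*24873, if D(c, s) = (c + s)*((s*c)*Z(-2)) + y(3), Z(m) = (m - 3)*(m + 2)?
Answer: -149237/6 ≈ -24873.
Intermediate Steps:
Z(m) = (-3 + m)*(2 + m)
y(U) = 1/(2*U)
D(c, s) = ⅙ (D(c, s) = (c + s)*((s*c)*(-6 + (-2)² - 1*(-2))) + (½)/3 = (c + s)*((c*s)*(-6 + 4 + 2)) + (½)*(⅓) = (c + s)*((c*s)*0) + ⅙ = (c + s)*0 + ⅙ = 0 + ⅙ = ⅙)
D(172, 170) - 1*24873 = ⅙ - 1*24873 = ⅙ - 24873 = -149237/6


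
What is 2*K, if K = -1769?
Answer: -3538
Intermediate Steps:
2*K = 2*(-1769) = -3538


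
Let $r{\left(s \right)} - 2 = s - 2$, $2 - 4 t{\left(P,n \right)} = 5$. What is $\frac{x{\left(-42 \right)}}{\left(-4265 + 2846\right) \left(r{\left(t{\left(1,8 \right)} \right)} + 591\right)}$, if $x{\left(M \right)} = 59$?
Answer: $- \frac{236}{3350259} \approx -7.0442 \cdot 10^{-5}$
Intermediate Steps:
$t{\left(P,n \right)} = - \frac{3}{4}$ ($t{\left(P,n \right)} = \frac{1}{2} - \frac{5}{4} = - \frac{3}{4}$)
$r{\left(s \right)} = s$ ($r{\left(s \right)} = 2 + \left(s - 2\right) = 2 + \left(-2 + s\right) = s$)
$\frac{x{\left(-42 \right)}}{\left(-4265 + 2846\right) \left(r{\left(t{\left(1,8 \right)} \right)} + 591\right)} = \frac{59}{\left(-4265 + 2846\right) \left(- \frac{3}{4} + 591\right)} = \frac{59}{\left(-1419\right) \frac{2361}{4}} = \frac{59}{- \frac{3350259}{4}} = 59 \left(- \frac{4}{3350259}\right) = - \frac{236}{3350259}$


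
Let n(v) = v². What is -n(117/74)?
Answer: -13689/5476 ≈ -2.4998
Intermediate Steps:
-n(117/74) = -(117/74)² = -1*13689/5476 = -13689/5476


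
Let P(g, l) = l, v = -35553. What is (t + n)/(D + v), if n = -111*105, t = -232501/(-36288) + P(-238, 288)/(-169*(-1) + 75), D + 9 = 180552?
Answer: -25782339743/320945224320 ≈ -0.080333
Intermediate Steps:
D = 180543 (D = -9 + 180552 = 180543)
t = 16795297/2213568 (t = -232501/(-36288) + 288/(-169*(-1) + 75) = -232501*(-1/36288) + 288/(169 + 75) = 232501/36288 + 288/244 = 232501/36288 + 288*(1/244) = 232501/36288 + 72/61 = 16795297/2213568 ≈ 7.5874)
n = -11655
(t + n)/(D + v) = (16795297/2213568 - 11655)/(180543 - 35553) = -25782339743/2213568/144990 = -25782339743/2213568*1/144990 = -25782339743/320945224320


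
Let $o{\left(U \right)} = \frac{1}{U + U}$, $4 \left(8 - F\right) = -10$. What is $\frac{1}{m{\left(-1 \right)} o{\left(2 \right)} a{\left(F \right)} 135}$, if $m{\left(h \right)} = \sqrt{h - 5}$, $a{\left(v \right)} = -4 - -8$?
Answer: $- \frac{i \sqrt{6}}{810} \approx - 0.0030241 i$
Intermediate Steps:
$F = \frac{21}{2}$ ($F = 8 - - \frac{5}{2} = 8 + \frac{5}{2} = \frac{21}{2} \approx 10.5$)
$o{\left(U \right)} = \frac{1}{2 U}$
$a{\left(v \right)} = 4$ ($a{\left(v \right)} = -4 + 8 = 4$)
$m{\left(h \right)} = \sqrt{-5 + h}$
$\frac{1}{m{\left(-1 \right)} o{\left(2 \right)} a{\left(F \right)} 135} = \frac{1}{\sqrt{-5 - 1} \frac{1}{2 \cdot 2} \cdot 4 \cdot 135} = \frac{1}{\sqrt{-6} \cdot \frac{1}{2} \cdot \frac{1}{2} \cdot 4 \cdot 135} = \frac{1}{i \sqrt{6} \cdot \frac{1}{4} \cdot 4 \cdot 135} = \frac{1}{\frac{i \sqrt{6}}{4} \cdot 4 \cdot 135} = \frac{1}{i \sqrt{6} \cdot 135} = \frac{1}{135 i \sqrt{6}} = - \frac{i \sqrt{6}}{810}$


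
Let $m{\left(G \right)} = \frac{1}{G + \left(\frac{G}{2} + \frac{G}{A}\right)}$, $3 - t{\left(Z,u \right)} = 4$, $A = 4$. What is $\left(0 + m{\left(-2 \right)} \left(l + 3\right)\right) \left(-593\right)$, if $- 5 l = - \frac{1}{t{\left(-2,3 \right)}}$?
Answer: $\frac{2372}{5} \approx 474.4$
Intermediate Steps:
$t{\left(Z,u \right)} = -1$ ($t{\left(Z,u \right)} = 3 - 4 = -1$)
$l = - \frac{1}{5}$ ($l = - \frac{\left(-1\right) \frac{1}{-1}}{5} = - \frac{\left(-1\right) \left(-1\right)}{5} = \left(- \frac{1}{5}\right) 1 = - \frac{1}{5} \approx -0.2$)
$m{\left(G \right)} = \frac{4}{7 G}$ ($m{\left(G \right)} = \frac{1}{G + \left(\frac{G}{2} + \frac{G}{4}\right)} = \frac{1}{G + \frac{3 G}{4}} = \frac{1}{\frac{7}{4} G} = \frac{4}{7 G}$)
$\left(0 + m{\left(-2 \right)} \left(l + 3\right)\right) \left(-593\right) = \left(0 + \frac{4}{7 \left(-2\right)} \left(- \frac{1}{5} + 3\right)\right) \left(-593\right) = \left(0 + \frac{4}{7} \left(- \frac{1}{2}\right) \frac{14}{5}\right) \left(-593\right) = \left(0 - \frac{4}{5}\right) \left(-593\right) = \left(- \frac{4}{5}\right) \left(-593\right) = \frac{2372}{5}$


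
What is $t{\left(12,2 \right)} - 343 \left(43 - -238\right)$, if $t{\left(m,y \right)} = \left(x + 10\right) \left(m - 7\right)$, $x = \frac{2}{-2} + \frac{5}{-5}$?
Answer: $-96343$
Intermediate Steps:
$x = -2$ ($x = 2 \left(- \frac{1}{2}\right) + 5 \left(- \frac{1}{5}\right) = -1 - 1 = -2$)
$t{\left(m,y \right)} = -56 + 8 m$ ($t{\left(m,y \right)} = \left(-2 + 10\right) \left(m - 7\right) = 8 \left(-7 + m\right) = -56 + 8 m$)
$t{\left(12,2 \right)} - 343 \left(43 - -238\right) = \left(-56 + 8 \cdot 12\right) - 343 \left(43 - -238\right) = \left(-56 + 96\right) - 343 \left(43 + 238\right) = 40 - 96383 = -96343$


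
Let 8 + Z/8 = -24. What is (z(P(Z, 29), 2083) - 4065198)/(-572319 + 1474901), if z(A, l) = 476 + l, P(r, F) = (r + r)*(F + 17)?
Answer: -4062639/902582 ≈ -4.5011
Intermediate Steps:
Z = -256 (Z = -64 + 8*(-24) = -64 - 192 = -256)
P(r, F) = 2*r*(17 + F) (P(r, F) = (2*r)*(17 + F) = 2*r*(17 + F))
(z(P(Z, 29), 2083) - 4065198)/(-572319 + 1474901) = ((476 + 2083) - 4065198)/(-572319 + 1474901) = (2559 - 4065198)/902582 = -4062639*1/902582 = -4062639/902582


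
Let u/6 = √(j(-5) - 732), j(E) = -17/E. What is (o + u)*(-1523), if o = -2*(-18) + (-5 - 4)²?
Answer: -178191 - 9138*I*√18215/5 ≈ -1.7819e+5 - 2.4666e+5*I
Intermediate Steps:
o = 117 (o = 36 + (-9)² = 36 + 81 = 117)
u = 6*I*√18215/5 (u = 6*√(-17/(-5) - 732) = 6*√(-17*(-⅕) - 732) = 6*√(17/5 - 732) = 6*√(-3643/5) = 6*(I*√18215/5) = 6*I*√18215/5 ≈ 161.96*I)
(o + u)*(-1523) = (117 + 6*I*√18215/5)*(-1523) = -178191 - 9138*I*√18215/5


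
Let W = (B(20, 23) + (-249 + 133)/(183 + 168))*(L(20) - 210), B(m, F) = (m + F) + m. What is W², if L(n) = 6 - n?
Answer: 24278561219584/123201 ≈ 1.9706e+8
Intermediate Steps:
B(m, F) = F + 2*m (B(m, F) = (F + m) + m = F + 2*m)
W = -4927328/351 (W = ((23 + 2*20) + (-249 + 133)/(183 + 168))*((6 - 1*20) - 210) = ((23 + 40) - 116/351)*((6 - 20) - 210) = (63 - 116*1/351)*(-14 - 210) = (63 - 116/351)*(-224) = (21997/351)*(-224) = -4927328/351 ≈ -14038.)
W² = (-4927328/351)² = 24278561219584/123201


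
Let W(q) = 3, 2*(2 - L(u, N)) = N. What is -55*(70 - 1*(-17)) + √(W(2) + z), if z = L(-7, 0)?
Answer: -4785 + √5 ≈ -4782.8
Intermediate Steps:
L(u, N) = 2 - N/2
z = 2 (z = 2 - ½*0 = 2 + 0 = 2)
-55*(70 - 1*(-17)) + √(W(2) + z) = -55*(70 - 1*(-17)) + √(3 + 2) = -55*(70 + 17) + √5 = -55*87 + √5 = -4785 + √5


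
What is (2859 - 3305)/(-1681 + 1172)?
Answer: 446/509 ≈ 0.87623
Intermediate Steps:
(2859 - 3305)/(-1681 + 1172) = -446/(-509) = -446*(-1/509) = 446/509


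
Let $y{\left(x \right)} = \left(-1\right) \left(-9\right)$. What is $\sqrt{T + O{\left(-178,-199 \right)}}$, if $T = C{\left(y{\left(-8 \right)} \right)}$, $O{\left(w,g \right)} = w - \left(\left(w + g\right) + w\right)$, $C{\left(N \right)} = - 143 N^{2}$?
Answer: $i \sqrt{11206} \approx 105.86 i$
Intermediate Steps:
$y{\left(x \right)} = 9$
$O{\left(w,g \right)} = - g - w$ ($O{\left(w,g \right)} = w - \left(\left(g + w\right) + w\right) = w - \left(g + 2 w\right) = - g - w$)
$T = -11583$ ($T = - 143 \cdot 9^{2} = \left(-143\right) 81 = -11583$)
$\sqrt{T + O{\left(-178,-199 \right)}} = \sqrt{-11583 - -377} = \sqrt{-11583 + \left(199 + 178\right)} = \sqrt{-11583 + 377} = \sqrt{-11206} = i \sqrt{11206}$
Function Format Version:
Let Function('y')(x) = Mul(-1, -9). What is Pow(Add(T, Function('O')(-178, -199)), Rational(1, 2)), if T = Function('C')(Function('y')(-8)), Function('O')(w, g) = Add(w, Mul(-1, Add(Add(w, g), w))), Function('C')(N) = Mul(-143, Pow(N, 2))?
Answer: Mul(I, Pow(11206, Rational(1, 2))) ≈ Mul(105.86, I)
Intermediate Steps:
Function('y')(x) = 9
Function('O')(w, g) = Add(Mul(-1, g), Mul(-1, w)) (Function('O')(w, g) = Add(w, Mul(-1, Add(Add(g, w), w))) = Add(w, Mul(-1, Add(g, Mul(2, w)))) = Add(w, Add(Mul(-1, g), Mul(-2, w))) = Add(Mul(-1, g), Mul(-1, w)))
T = -11583 (T = Mul(-143, Pow(9, 2)) = Mul(-143, 81) = -11583)
Pow(Add(T, Function('O')(-178, -199)), Rational(1, 2)) = Pow(Add(-11583, Add(Mul(-1, -199), Mul(-1, -178))), Rational(1, 2)) = Pow(Add(-11583, Add(199, 178)), Rational(1, 2)) = Pow(Add(-11583, 377), Rational(1, 2)) = Pow(-11206, Rational(1, 2)) = Mul(I, Pow(11206, Rational(1, 2)))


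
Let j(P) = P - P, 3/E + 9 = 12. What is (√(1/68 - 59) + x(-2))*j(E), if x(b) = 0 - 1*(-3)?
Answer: 0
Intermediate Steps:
E = 1 (E = 3/(-9 + 12) = 3/3 = 3*(⅓) = 1)
j(P) = 0
x(b) = 3 (x(b) = 0 + 3 = 3)
(√(1/68 - 59) + x(-2))*j(E) = (√(1/68 - 59) + 3)*0 = (√(-4011/68) + 3)*0 = (I*√68187/34 + 3)*0 = (3 + I*√68187/34)*0 = 0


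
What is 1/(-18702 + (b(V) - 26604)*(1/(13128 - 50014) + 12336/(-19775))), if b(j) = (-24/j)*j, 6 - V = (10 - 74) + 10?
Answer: -52101475/108905299608 ≈ -0.00047841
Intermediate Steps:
V = 60 (V = 6 - ((10 - 74) + 10) = 6 - (-64 + 10) = 6 - 1*(-54) = 6 + 54 = 60)
b(j) = -24
1/(-18702 + (b(V) - 26604)*(1/(13128 - 50014) + 12336/(-19775))) = 1/(-18702 + (-24 - 26604)*(1/(13128 - 50014) + 12336/(-19775))) = 1/(-18702 - 26628*(1/(-36886) + 12336*(-1/19775))) = 1/(-18702 - 26628*(-1/36886 - 12336/19775)) = 1/(-18702 - 26628*(-455045471/729420650)) = 1/(-18702 + 865496485842/52101475) = 1/(-108905299608/52101475) = -52101475/108905299608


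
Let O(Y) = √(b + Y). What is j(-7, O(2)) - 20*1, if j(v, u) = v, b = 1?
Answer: -27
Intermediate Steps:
O(Y) = √(1 + Y)
j(-7, O(2)) - 20*1 = -7 - 20*1 = -7 - 20 = -27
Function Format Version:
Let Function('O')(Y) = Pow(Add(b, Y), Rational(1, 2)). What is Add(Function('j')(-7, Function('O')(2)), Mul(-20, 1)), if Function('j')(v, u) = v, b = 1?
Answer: -27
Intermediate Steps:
Function('O')(Y) = Pow(Add(1, Y), Rational(1, 2))
Add(Function('j')(-7, Function('O')(2)), Mul(-20, 1)) = Add(-7, Mul(-20, 1)) = Add(-7, -20) = -27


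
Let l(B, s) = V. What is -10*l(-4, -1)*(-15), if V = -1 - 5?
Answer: -900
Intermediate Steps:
V = -6
l(B, s) = -6
-10*l(-4, -1)*(-15) = -10*(-6)*(-15) = 60*(-15) = -900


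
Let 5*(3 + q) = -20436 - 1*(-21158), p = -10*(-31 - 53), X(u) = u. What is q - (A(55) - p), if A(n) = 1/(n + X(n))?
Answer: 107953/110 ≈ 981.39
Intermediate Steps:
p = 840 (p = -10*(-84) = 840)
A(n) = 1/(2*n) (A(n) = 1/(n + n) = 1/(2*n))
q = 707/5 (q = -3 + (-20436 - 1*(-21158))/5 = -3 + (-20436 + 21158)/5 = -3 + (⅕)*722 = -3 + 722/5 = 707/5 ≈ 141.40)
q - (A(55) - p) = 707/5 - ((½)/55 - 1*840) = 707/5 - ((½)*(1/55) - 840) = 707/5 - (1/110 - 840) = 707/5 - 1*(-92399/110) = 707/5 + 92399/110 = 107953/110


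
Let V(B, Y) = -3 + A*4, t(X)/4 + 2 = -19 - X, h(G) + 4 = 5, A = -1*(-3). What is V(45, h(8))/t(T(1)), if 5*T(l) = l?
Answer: -45/424 ≈ -0.10613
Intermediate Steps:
A = 3
T(l) = l/5
h(G) = 1 (h(G) = -4 + 5 = 1)
t(X) = -84 - 4*X (t(X) = -8 + 4*(-19 - X) = -8 + (-76 - 4*X) = -84 - 4*X)
V(B, Y) = 9 (V(B, Y) = -3 + 3*4 = -3 + 12 = 9)
V(45, h(8))/t(T(1)) = 9/(-84 - 4/5) = 9/(-84 - 4*⅕) = 9/(-84 - ⅘) = 9/(-424/5) = 9*(-5/424) = -45/424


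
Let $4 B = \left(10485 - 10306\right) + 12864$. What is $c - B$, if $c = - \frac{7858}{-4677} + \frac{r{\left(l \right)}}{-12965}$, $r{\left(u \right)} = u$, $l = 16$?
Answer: $- \frac{790485152563}{242549220} \approx -3259.1$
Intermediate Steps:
$c = \frac{101804138}{60637305}$ ($c = - \frac{7858}{-4677} + \frac{16}{-12965} = \left(-7858\right) \left(- \frac{1}{4677}\right) + 16 \left(- \frac{1}{12965}\right) = \frac{7858}{4677} - \frac{16}{12965} = \frac{101804138}{60637305} \approx 1.6789$)
$B = \frac{13043}{4}$ ($B = \frac{\left(10485 - 10306\right) + 12864}{4} = \frac{179 + 12864}{4} = \frac{1}{4} \cdot 13043 = \frac{13043}{4} \approx 3260.8$)
$c - B = \frac{101804138}{60637305} - \frac{13043}{4} = - \frac{790485152563}{242549220}$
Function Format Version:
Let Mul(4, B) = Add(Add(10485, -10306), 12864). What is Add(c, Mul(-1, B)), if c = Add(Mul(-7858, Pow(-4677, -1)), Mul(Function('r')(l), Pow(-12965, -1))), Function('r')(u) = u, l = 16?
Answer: Rational(-790485152563, 242549220) ≈ -3259.1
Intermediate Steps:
c = Rational(101804138, 60637305) (c = Add(Mul(-7858, Pow(-4677, -1)), Mul(16, Pow(-12965, -1))) = Add(Mul(-7858, Rational(-1, 4677)), Mul(16, Rational(-1, 12965))) = Add(Rational(7858, 4677), Rational(-16, 12965)) = Rational(101804138, 60637305) ≈ 1.6789)
B = Rational(13043, 4) (B = Mul(Rational(1, 4), Add(Add(10485, -10306), 12864)) = Mul(Rational(1, 4), Add(179, 12864)) = Mul(Rational(1, 4), 13043) = Rational(13043, 4) ≈ 3260.8)
Add(c, Mul(-1, B)) = Add(Rational(101804138, 60637305), Mul(-1, Rational(13043, 4))) = Add(Rational(101804138, 60637305), Rational(-13043, 4)) = Rational(-790485152563, 242549220)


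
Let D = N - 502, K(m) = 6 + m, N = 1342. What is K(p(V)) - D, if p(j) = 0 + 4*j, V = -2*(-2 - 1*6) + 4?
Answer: -754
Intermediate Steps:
V = 20 (V = -2*(-2 - 6) + 4 = -2*(-8) + 4 = 16 + 4 = 20)
p(j) = 4*j
D = 840 (D = 1342 - 502 = 840)
K(p(V)) - D = (6 + 4*20) - 1*840 = (6 + 80) - 840 = 86 - 840 = -754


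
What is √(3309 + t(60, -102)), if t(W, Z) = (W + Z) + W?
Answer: √3327 ≈ 57.680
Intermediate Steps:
t(W, Z) = Z + 2*W
√(3309 + t(60, -102)) = √(3309 + (-102 + 2*60)) = √(3309 + (-102 + 120)) = √(3309 + 18) = √3327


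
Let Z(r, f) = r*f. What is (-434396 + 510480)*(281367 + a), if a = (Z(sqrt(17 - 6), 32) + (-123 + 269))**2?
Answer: 23886343548 + 710928896*sqrt(11) ≈ 2.6244e+10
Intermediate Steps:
Z(r, f) = f*r
a = (146 + 32*sqrt(11))**2 (a = (32*sqrt(17 - 6) + (-123 + 269))**2 = (32*sqrt(11) + 146)**2 = (146 + 32*sqrt(11))**2 ≈ 63571.)
(-434396 + 510480)*(281367 + a) = (-434396 + 510480)*(281367 + (32580 + 9344*sqrt(11))) = 76084*(313947 + 9344*sqrt(11)) = 23886343548 + 710928896*sqrt(11)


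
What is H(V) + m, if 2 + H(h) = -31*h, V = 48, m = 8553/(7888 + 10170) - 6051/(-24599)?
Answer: -661551361375/444208742 ≈ -1489.3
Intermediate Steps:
m = 319664205/444208742 (m = 8553/18058 - 6051*(-1/24599) = 8553*(1/18058) + 6051/24599 = 8553/18058 + 6051/24599 = 319664205/444208742 ≈ 0.71963)
H(h) = -2 - 31*h
H(V) + m = (-2 - 31*48) + 319664205/444208742 = (-2 - 1488) + 319664205/444208742 = -1490 + 319664205/444208742 = -661551361375/444208742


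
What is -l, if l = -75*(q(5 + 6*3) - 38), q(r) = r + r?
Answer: 600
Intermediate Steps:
q(r) = 2*r
l = -600 (l = -75*(2*(5 + 6*3) - 38) = -75*(2*(5 + 18) - 38) = -75*(2*23 - 38) = -75*(46 - 38) = -75*8 = -600)
-l = -1*(-600) = 600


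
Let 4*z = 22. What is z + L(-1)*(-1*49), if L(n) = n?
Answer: 109/2 ≈ 54.500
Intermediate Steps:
z = 11/2 (z = (¼)*22 = 11/2 ≈ 5.5000)
z + L(-1)*(-1*49) = 11/2 - (-1)*49 = 11/2 - 1*(-49) = 11/2 + 49 = 109/2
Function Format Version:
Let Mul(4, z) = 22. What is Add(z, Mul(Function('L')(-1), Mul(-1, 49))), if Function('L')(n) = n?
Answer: Rational(109, 2) ≈ 54.500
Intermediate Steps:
z = Rational(11, 2) (z = Mul(Rational(1, 4), 22) = Rational(11, 2) ≈ 5.5000)
Add(z, Mul(Function('L')(-1), Mul(-1, 49))) = Add(Rational(11, 2), Mul(-1, Mul(-1, 49))) = Add(Rational(11, 2), Mul(-1, -49)) = Add(Rational(11, 2), 49) = Rational(109, 2)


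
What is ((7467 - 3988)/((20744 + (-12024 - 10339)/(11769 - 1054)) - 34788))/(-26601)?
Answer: 37277485/4003552195623 ≈ 9.3111e-6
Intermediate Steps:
((7467 - 3988)/((20744 + (-12024 - 10339)/(11769 - 1054)) - 34788))/(-26601) = (3479/((20744 - 22363/10715) - 34788))*(-1/26601) = (3479/(222249597/10715 - 34788))*(-1/26601) = (3479/(-150503823/10715))*(-1/26601) = (3479*(-10715/150503823))*(-1/26601) = -37277485/150503823*(-1/26601) = 37277485/4003552195623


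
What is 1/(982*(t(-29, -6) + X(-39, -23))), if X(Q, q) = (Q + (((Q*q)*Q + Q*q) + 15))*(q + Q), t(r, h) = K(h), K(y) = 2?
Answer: 1/2076755204 ≈ 4.8152e-10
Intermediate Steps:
t(r, h) = 2
X(Q, q) = (Q + q)*(15 + Q + Q*q + q*Q**2) (X(Q, q) = (Q + ((q*Q**2 + Q*q) + 15))*(Q + q) = (Q + ((Q*q + q*Q**2) + 15))*(Q + q) = (Q + (15 + Q*q + q*Q**2))*(Q + q) = (15 + Q + Q*q + q*Q**2)*(Q + q) = (Q + q)*(15 + Q + Q*q + q*Q**2))
1/(982*(t(-29, -6) + X(-39, -23))) = 1/(982*(2 + ((-39)**2 + 15*(-39) + 15*(-23) - 39*(-23) - 39*(-23)**2 - 23*(-39)**2 - 23*(-39)**3 + (-39)**2*(-23)**2))) = 1/(982*(2 + (1521 - 585 - 345 + 897 - 39*529 - 23*1521 - 23*(-59319) + 1521*529))) = 1/(982*(2 + (1521 - 585 - 345 + 897 - 20631 - 34983 + 1364337 + 804609))) = 1/(982*(2 + 2114820)) = 1/(982*2114822) = 1/2076755204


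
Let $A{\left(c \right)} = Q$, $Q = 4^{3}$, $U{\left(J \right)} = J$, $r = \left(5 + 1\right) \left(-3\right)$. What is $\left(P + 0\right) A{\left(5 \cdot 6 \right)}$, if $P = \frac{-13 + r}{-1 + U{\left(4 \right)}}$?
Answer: $- \frac{1984}{3} \approx -661.33$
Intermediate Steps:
$r = -18$ ($r = 6 \left(-3\right) = -18$)
$P = - \frac{31}{3}$ ($P = \frac{-13 - 18}{-1 + 4} = - \frac{31}{3} \approx -10.333$)
$Q = 64$
$A{\left(c \right)} = 64$
$\left(P + 0\right) A{\left(5 \cdot 6 \right)} = \left(- \frac{31}{3} + 0\right) 64 = \left(- \frac{31}{3}\right) 64 = - \frac{1984}{3}$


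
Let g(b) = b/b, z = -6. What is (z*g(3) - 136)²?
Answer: 20164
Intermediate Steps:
g(b) = 1
(z*g(3) - 136)² = (-6*1 - 136)² = (-6 - 136)² = (-142)² = 20164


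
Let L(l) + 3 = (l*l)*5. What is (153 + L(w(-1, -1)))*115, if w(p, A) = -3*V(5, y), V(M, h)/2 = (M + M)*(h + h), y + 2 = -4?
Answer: 298097250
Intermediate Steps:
y = -6 (y = -2 - 4 = -6)
V(M, h) = 8*M*h (V(M, h) = 2*((M + M)*(h + h)) = 2*((2*M)*(2*h)) = 2*(4*M*h) = 8*M*h)
w(p, A) = 720 (w(p, A) = -24*5*(-6) = -3*(-240) = 720)
L(l) = -3 + 5*l² (L(l) = -3 + (l*l)*5 = -3 + l²*5 = -3 + 5*l²)
(153 + L(w(-1, -1)))*115 = (153 + (-3 + 5*720²))*115 = (153 + (-3 + 5*518400))*115 = (153 + (-3 + 2592000))*115 = (153 + 2591997)*115 = 2592150*115 = 298097250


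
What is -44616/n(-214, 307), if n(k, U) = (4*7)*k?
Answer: 5577/749 ≈ 7.4459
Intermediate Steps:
n(k, U) = 28*k
-44616/n(-214, 307) = -44616/(28*(-214)) = -44616/(-5992) = -44616*(-1/5992) = 5577/749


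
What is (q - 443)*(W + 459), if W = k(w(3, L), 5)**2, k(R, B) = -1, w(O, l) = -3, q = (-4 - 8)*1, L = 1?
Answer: -209300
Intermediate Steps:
q = -12 (q = -12*1 = -12)
W = 1 (W = (-1)**2 = 1)
(q - 443)*(W + 459) = (-12 - 443)*(1 + 459) = -455*460 = -209300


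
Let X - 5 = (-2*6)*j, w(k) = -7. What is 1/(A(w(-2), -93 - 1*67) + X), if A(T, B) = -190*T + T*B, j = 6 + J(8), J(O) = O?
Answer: 1/2287 ≈ 0.00043725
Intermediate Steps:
j = 14 (j = 6 + 8 = 14)
X = -163 (X = 5 - 2*6*14 = 5 - 12*14 = 5 - 168 = -163)
A(T, B) = -190*T + B*T
1/(A(w(-2), -93 - 1*67) + X) = 1/(-7*(-190 + (-93 - 1*67)) - 163) = 1/(-7*(-190 + (-93 - 67)) - 163) = 1/(-7*(-190 - 160) - 163) = 1/(-7*(-350) - 163) = 1/(2450 - 163) = 1/2287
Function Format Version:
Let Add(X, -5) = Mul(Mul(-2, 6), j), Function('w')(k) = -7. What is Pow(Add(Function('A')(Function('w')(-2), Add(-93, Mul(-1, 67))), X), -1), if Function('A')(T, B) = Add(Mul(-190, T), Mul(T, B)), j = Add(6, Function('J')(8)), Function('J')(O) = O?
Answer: Rational(1, 2287) ≈ 0.00043725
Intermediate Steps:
j = 14 (j = Add(6, 8) = 14)
X = -163 (X = Add(5, Mul(Mul(-2, 6), 14)) = Add(5, Mul(-12, 14)) = Add(5, -168) = -163)
Function('A')(T, B) = Add(Mul(-190, T), Mul(B, T))
Pow(Add(Function('A')(Function('w')(-2), Add(-93, Mul(-1, 67))), X), -1) = Pow(Add(Mul(-7, Add(-190, Add(-93, Mul(-1, 67)))), -163), -1) = Pow(Add(Mul(-7, Add(-190, Add(-93, -67))), -163), -1) = Pow(Add(Mul(-7, Add(-190, -160)), -163), -1) = Pow(Add(Mul(-7, -350), -163), -1) = Pow(Add(2450, -163), -1) = Pow(2287, -1) = Rational(1, 2287)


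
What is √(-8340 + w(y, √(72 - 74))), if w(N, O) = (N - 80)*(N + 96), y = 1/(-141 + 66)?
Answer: I*√90113699/75 ≈ 126.57*I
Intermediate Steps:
y = -1/75 (y = 1/(-75) = -1/75 ≈ -0.013333)
w(N, O) = (-80 + N)*(96 + N)
√(-8340 + w(y, √(72 - 74))) = √(-8340 + (-7680 + (-1/75)² + 16*(-1/75))) = √(-8340 + (-7680 + 1/5625 - 16/75)) = √(-8340 - 43201199/5625) = √(-90113699/5625) = I*√90113699/75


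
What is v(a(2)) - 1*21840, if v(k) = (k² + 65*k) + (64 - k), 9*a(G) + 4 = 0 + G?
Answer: -1765004/81 ≈ -21790.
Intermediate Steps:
a(G) = -4/9 + G/9 (a(G) = -4/9 + (0 + G)/9 = -4/9 + G/9)
v(k) = 64 + k² + 64*k
v(a(2)) - 1*21840 = (64 + (-4/9 + (⅑)*2)² + 64*(-4/9 + (⅑)*2)) - 1*21840 = (64 + (-4/9 + 2/9)² + 64*(-4/9 + 2/9)) - 21840 = (64 + (-2/9)² + 64*(-2/9)) - 21840 = (64 + 4/81 - 128/9) - 21840 = 4036/81 - 21840 = -1765004/81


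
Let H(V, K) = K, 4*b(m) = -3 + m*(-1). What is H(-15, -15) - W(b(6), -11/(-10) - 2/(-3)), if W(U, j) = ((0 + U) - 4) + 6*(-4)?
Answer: 61/4 ≈ 15.250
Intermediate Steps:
b(m) = -3/4 - m/4 (b(m) = (-3 + m*(-1))/4 = (-3 - m)/4 = -3/4 - m/4)
W(U, j) = -28 + U (W(U, j) = (U - 4) - 24 = (-4 + U) - 24 = -28 + U)
H(-15, -15) - W(b(6), -11/(-10) - 2/(-3)) = -15 - (-28 + (-3/4 - 1/4*6)) = -15 - (-28 + (-3/4 - 3/2)) = -15 - (-28 - 9/4) = -15 - 1*(-121/4) = -15 + 121/4 = 61/4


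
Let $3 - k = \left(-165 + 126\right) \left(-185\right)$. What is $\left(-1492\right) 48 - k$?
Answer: $-64404$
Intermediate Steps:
$k = -7212$ ($k = 3 - \left(-165 + 126\right) \left(-185\right) = 3 - \left(-39\right) \left(-185\right) = 3 - 7215 = -7212$)
$\left(-1492\right) 48 - k = \left(-1492\right) 48 - -7212 = -71616 + 7212 = -64404$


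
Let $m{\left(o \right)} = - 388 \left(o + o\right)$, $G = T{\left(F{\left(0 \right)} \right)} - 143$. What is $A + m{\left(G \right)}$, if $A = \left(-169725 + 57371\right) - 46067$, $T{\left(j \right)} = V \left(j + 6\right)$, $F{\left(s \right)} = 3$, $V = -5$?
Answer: $-12533$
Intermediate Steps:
$T{\left(j \right)} = -30 - 5 j$ ($T{\left(j \right)} = - 5 \left(j + 6\right) = - 5 \left(6 + j\right) = -30 - 5 j$)
$A = -158421$ ($A = -112354 - 46067 = -158421$)
$G = -188$ ($G = \left(-30 - 15\right) - 143 = -45 - 143 = -188$)
$m{\left(o \right)} = - 776 o$ ($m{\left(o \right)} = - 388 \cdot 2 o = - 776 o$)
$A + m{\left(G \right)} = -158421 - -145888 = -158421 + 145888 = -12533$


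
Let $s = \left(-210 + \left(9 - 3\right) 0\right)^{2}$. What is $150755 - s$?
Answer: $106655$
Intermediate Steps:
$s = 44100$ ($s = \left(-210 + 6 \cdot 0\right)^{2} = \left(-210 + 0\right)^{2} = \left(-210\right)^{2} = 44100$)
$150755 - s = 150755 - 44100 = 106655$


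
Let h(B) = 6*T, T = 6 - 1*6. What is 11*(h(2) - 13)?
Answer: -143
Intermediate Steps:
T = 0 (T = 6 - 6 = 0)
h(B) = 0 (h(B) = 6*0 = 0)
11*(h(2) - 13) = 11*(0 - 13) = 11*(-13) = -143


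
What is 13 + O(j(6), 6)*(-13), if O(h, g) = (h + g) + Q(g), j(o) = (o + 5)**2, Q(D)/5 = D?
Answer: -2028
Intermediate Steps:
Q(D) = 5*D
j(o) = (5 + o)**2
O(h, g) = h + 6*g (O(h, g) = (h + g) + 5*g = (g + h) + 5*g = h + 6*g)
13 + O(j(6), 6)*(-13) = 13 + ((5 + 6)**2 + 6*6)*(-13) = 13 + (11**2 + 36)*(-13) = 13 + (121 + 36)*(-13) = 13 + 157*(-13) = 13 - 2041 = -2028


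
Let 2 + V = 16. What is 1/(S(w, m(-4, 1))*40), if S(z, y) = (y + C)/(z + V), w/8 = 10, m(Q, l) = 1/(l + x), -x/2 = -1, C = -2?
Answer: -141/100 ≈ -1.4100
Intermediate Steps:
V = 14 (V = -2 + 16 = 14)
x = 2 (x = -2*(-1) = 2)
m(Q, l) = 1/(2 + l) (m(Q, l) = 1/(l + 2) = 1/(2 + l))
w = 80 (w = 8*10 = 80)
S(z, y) = (-2 + y)/(14 + z) (S(z, y) = (y - 2)/(z + 14) = (-2 + y)/(14 + z))
1/(S(w, m(-4, 1))*40) = 1/(((-2 + 1/(2 + 1))/(14 + 80))*40) = 1/(((-2 + 1/3)/94)*40) = 1/(((1/94)*(-5/3))*40) = 1/(-5/282*40) = 1/(-100/141) = -141/100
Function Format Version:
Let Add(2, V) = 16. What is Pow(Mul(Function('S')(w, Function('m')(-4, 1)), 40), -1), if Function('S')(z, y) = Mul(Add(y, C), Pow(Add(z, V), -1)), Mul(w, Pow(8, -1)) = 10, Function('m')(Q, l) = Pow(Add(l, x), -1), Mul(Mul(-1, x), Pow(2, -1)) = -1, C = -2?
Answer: Rational(-141, 100) ≈ -1.4100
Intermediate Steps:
V = 14 (V = Add(-2, 16) = 14)
x = 2 (x = Mul(-2, -1) = 2)
Function('m')(Q, l) = Pow(Add(2, l), -1) (Function('m')(Q, l) = Pow(Add(l, 2), -1) = Pow(Add(2, l), -1))
w = 80 (w = Mul(8, 10) = 80)
Function('S')(z, y) = Mul(Pow(Add(14, z), -1), Add(-2, y)) (Function('S')(z, y) = Mul(Add(y, -2), Pow(Add(z, 14), -1)) = Mul(Add(-2, y), Pow(Add(14, z), -1)) = Mul(Pow(Add(14, z), -1), Add(-2, y)))
Pow(Mul(Function('S')(w, Function('m')(-4, 1)), 40), -1) = Pow(Mul(Mul(Pow(Add(14, 80), -1), Add(-2, Pow(Add(2, 1), -1))), 40), -1) = Pow(Mul(Mul(Pow(94, -1), Add(-2, Pow(3, -1))), 40), -1) = Pow(Mul(Mul(Rational(1, 94), Add(-2, Rational(1, 3))), 40), -1) = Pow(Mul(Mul(Rational(1, 94), Rational(-5, 3)), 40), -1) = Pow(Mul(Rational(-5, 282), 40), -1) = Pow(Rational(-100, 141), -1) = Rational(-141, 100)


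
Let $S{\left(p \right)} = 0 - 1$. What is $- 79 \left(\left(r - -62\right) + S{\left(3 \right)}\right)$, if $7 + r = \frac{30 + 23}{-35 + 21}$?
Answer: $- \frac{55537}{14} \approx -3966.9$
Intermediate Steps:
$r = - \frac{151}{14}$ ($r = -7 + \frac{30 + 23}{-35 + 21} = -7 + \frac{53}{-14} = -7 + 53 \left(- \frac{1}{14}\right) = -7 - \frac{53}{14} = - \frac{151}{14} \approx -10.786$)
$S{\left(p \right)} = -1$ ($S{\left(p \right)} = 0 - 1 = -1$)
$- 79 \left(\left(r - -62\right) + S{\left(3 \right)}\right) = - 79 \left(\left(- \frac{151}{14} - -62\right) - 1\right) = - 79 \left(\left(- \frac{151}{14} + 62\right) - 1\right) = - 79 \left(\frac{717}{14} - 1\right) = \left(-79\right) \frac{703}{14} = - \frac{55537}{14}$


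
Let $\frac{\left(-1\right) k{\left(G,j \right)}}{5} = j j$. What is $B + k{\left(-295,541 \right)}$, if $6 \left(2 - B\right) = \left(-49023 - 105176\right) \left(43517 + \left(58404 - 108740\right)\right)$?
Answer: $- \frac{353421133}{2} \approx -1.7671 \cdot 10^{8}$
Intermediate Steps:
$k{\left(G,j \right)} = - 5 j^{2}$ ($k{\left(G,j \right)} = - 5 j j = - 5 j^{2}$)
$B = - \frac{350494323}{2}$ ($B = 2 - \frac{\left(-49023 - 105176\right) \left(43517 + \left(58404 - 108740\right)\right)}{6} = 2 - \frac{\left(-154199\right) \left(43517 - 50336\right)}{6} = 2 - \frac{\left(-154199\right) \left(-6819\right)}{6} = 2 - \frac{350494327}{2} = - \frac{350494323}{2} \approx -1.7525 \cdot 10^{8}$)
$B + k{\left(-295,541 \right)} = - \frac{350494323}{2} - 5 \cdot 541^{2} = - \frac{350494323}{2} - 1463405 = - \frac{353421133}{2}$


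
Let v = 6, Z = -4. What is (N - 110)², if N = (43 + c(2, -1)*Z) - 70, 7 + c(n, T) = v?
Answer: 17689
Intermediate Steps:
c(n, T) = -1 (c(n, T) = -7 + 6 = -1)
N = -23 (N = (43 - 1*(-4)) - 70 = (43 + 4) - 70 = 47 - 70 = -23)
(N - 110)² = (-23 - 110)² = (-133)² = 17689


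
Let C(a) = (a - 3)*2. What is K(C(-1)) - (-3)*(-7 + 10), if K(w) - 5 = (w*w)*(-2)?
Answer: -114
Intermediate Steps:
C(a) = -6 + 2*a (C(a) = (-3 + a)*2 = -6 + 2*a)
K(w) = 5 - 2*w² (K(w) = 5 + (w*w)*(-2) = 5 + w²*(-2) = 5 - 2*w²)
K(C(-1)) - (-3)*(-7 + 10) = (5 - 2*(-6 + 2*(-1))²) - (-3)*(-7 + 10) = (5 - 2*(-6 - 2)²) - (-3)*3 = (5 - 2*(-8)²) - 1*(-9) = (5 - 2*64) + 9 = (5 - 128) + 9 = -123 + 9 = -114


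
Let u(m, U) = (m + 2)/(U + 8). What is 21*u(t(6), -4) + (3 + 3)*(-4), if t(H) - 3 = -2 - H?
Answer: -159/4 ≈ -39.750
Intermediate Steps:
t(H) = 1 - H (t(H) = 3 + (-2 - H) = 1 - H)
u(m, U) = (2 + m)/(8 + U)
21*u(t(6), -4) + (3 + 3)*(-4) = 21*((2 + (1 - 1*6))/(8 - 4)) + (3 + 3)*(-4) = 21*((2 + (1 - 6))/4) + 6*(-4) = 21*((2 - 5)/4) - 24 = 21*((¼)*(-3)) - 24 = 21*(-¾) - 24 = -63/4 - 24 = -159/4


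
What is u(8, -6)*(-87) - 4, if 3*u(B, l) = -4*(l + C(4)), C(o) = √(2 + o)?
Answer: -700 + 116*√6 ≈ -415.86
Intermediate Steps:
u(B, l) = -4*l/3 - 4*√6/3 (u(B, l) = (-4*(l + √(2 + 4)))/3 = (-4*(l + √6))/3 = (-4*l - 4*√6)/3 = -4*l/3 - 4*√6/3)
u(8, -6)*(-87) - 4 = (-4/3*(-6) - 4*√6/3)*(-87) - 4 = (8 - 4*√6/3)*(-87) - 4 = (-696 + 116*√6) - 4 = -700 + 116*√6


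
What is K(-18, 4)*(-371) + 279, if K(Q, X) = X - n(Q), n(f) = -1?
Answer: -1576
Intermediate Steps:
K(Q, X) = 1 + X (K(Q, X) = X - 1*(-1) = X + 1 = 1 + X)
K(-18, 4)*(-371) + 279 = (1 + 4)*(-371) + 279 = 5*(-371) + 279 = -1855 + 279 = -1576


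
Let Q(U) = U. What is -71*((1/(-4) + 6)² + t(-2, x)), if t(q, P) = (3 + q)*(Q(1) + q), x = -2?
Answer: -36423/16 ≈ -2276.4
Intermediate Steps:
t(q, P) = (1 + q)*(3 + q) (t(q, P) = (3 + q)*(1 + q) = (1 + q)*(3 + q))
-71*((1/(-4) + 6)² + t(-2, x)) = -71*((1/(-4) + 6)² + (3 + (-2)² + 4*(-2))) = -71*((-¼ + 6)² + (3 + 4 - 8)) = -71*((23/4)² - 1) = -71*(529/16 - 1) = -71*513/16 = -36423/16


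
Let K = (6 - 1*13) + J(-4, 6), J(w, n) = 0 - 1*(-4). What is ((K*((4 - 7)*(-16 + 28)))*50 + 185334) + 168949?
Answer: 359683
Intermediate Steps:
J(w, n) = 4 (J(w, n) = 0 + 4 = 4)
K = -3 (K = (6 - 1*13) + 4 = (6 - 13) + 4 = -7 + 4 = -3)
((K*((4 - 7)*(-16 + 28)))*50 + 185334) + 168949 = (-3*(4 - 7)*(-16 + 28)*50 + 185334) + 168949 = (-(-9)*12*50 + 185334) + 168949 = (-3*(-36)*50 + 185334) + 168949 = (108*50 + 185334) + 168949 = (5400 + 185334) + 168949 = 190734 + 168949 = 359683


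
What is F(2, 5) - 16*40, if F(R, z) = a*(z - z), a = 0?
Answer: -640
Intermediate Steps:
F(R, z) = 0 (F(R, z) = 0*(z - z) = 0*0 = 0)
F(2, 5) - 16*40 = 0 - 16*40 = 0 - 640 = -640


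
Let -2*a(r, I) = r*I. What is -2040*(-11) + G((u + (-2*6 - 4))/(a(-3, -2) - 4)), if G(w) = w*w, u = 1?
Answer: 1099785/49 ≈ 22445.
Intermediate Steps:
a(r, I) = -I*r/2 (a(r, I) = -r*I/2 = -I*r/2)
G(w) = w²
-2040*(-11) + G((u + (-2*6 - 4))/(a(-3, -2) - 4)) = -2040*(-11) + ((1 + (-2*6 - 4))/(-½*(-2)*(-3) - 4))² = -136*(-165) + ((1 + (-12 - 4))/(-3 - 4))² = 22440 + ((1 - 16)/(-7))² = 22440 + (-15*(-⅐))² = 22440 + (15/7)² = 22440 + 225/49 = 1099785/49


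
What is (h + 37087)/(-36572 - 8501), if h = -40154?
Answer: 3067/45073 ≈ 0.068045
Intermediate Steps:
(h + 37087)/(-36572 - 8501) = (-40154 + 37087)/(-36572 - 8501) = -3067/(-45073) = -3067*(-1/45073) = 3067/45073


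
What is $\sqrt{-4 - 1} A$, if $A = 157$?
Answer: $157 i \sqrt{5} \approx 351.06 i$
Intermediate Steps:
$\sqrt{-4 - 1} A = \sqrt{-4 - 1} \cdot 157 = \sqrt{-5} \cdot 157 = i \sqrt{5} \cdot 157 = 157 i \sqrt{5}$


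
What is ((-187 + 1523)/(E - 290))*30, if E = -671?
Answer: -40080/961 ≈ -41.707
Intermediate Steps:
((-187 + 1523)/(E - 290))*30 = ((-187 + 1523)/(-671 - 290))*30 = (1336/(-961))*30 = (1336*(-1/961))*30 = -1336/961*30 = -40080/961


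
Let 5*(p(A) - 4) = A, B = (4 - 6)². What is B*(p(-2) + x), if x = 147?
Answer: 3012/5 ≈ 602.40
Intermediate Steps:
B = 4 (B = (-2)² = 4)
p(A) = 4 + A/5
B*(p(-2) + x) = 4*((4 + (⅕)*(-2)) + 147) = 4*((4 - ⅖) + 147) = 4*(18/5 + 147) = 4*(753/5) = 3012/5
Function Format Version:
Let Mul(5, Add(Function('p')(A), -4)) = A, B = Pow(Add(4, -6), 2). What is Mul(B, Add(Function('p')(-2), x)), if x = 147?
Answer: Rational(3012, 5) ≈ 602.40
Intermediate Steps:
B = 4 (B = Pow(-2, 2) = 4)
Function('p')(A) = Add(4, Mul(Rational(1, 5), A))
Mul(B, Add(Function('p')(-2), x)) = Mul(4, Add(Add(4, Mul(Rational(1, 5), -2)), 147)) = Mul(4, Add(Add(4, Rational(-2, 5)), 147)) = Mul(4, Add(Rational(18, 5), 147)) = Mul(4, Rational(753, 5)) = Rational(3012, 5)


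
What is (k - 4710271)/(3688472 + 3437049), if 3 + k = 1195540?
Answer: -3514734/7125521 ≈ -0.49326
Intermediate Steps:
k = 1195537 (k = -3 + 1195540 = 1195537)
(k - 4710271)/(3688472 + 3437049) = (1195537 - 4710271)/(3688472 + 3437049) = -3514734/7125521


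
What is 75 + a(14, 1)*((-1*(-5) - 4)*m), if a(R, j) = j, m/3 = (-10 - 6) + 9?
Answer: 54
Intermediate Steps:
m = -21 (m = 3*((-10 - 6) + 9) = 3*(-16 + 9) = 3*(-7) = -21)
75 + a(14, 1)*((-1*(-5) - 4)*m) = 75 + 1*((-1*(-5) - 4)*(-21)) = 75 + 1*((5 - 4)*(-21)) = 75 + 1*(1*(-21)) = 75 + 1*(-21) = 75 - 21 = 54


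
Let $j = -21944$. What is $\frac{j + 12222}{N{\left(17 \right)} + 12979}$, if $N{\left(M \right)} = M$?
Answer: $- \frac{4861}{6498} \approx -0.74808$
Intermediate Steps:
$\frac{j + 12222}{N{\left(17 \right)} + 12979} = \frac{-21944 + 12222}{17 + 12979} = - \frac{9722}{12996} = \left(-9722\right) \frac{1}{12996} = - \frac{4861}{6498}$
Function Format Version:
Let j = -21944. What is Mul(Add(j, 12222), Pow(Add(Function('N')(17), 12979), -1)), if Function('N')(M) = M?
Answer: Rational(-4861, 6498) ≈ -0.74808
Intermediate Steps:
Mul(Add(j, 12222), Pow(Add(Function('N')(17), 12979), -1)) = Mul(Add(-21944, 12222), Pow(Add(17, 12979), -1)) = Mul(-9722, Pow(12996, -1)) = Mul(-9722, Rational(1, 12996)) = Rational(-4861, 6498)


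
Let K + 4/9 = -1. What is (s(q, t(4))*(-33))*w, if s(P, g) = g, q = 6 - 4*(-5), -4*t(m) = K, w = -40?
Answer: 1430/3 ≈ 476.67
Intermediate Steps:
K = -13/9 (K = -4/9 - 1 = -13/9 ≈ -1.4444)
t(m) = 13/36 (t(m) = -¼*(-13/9) = 13/36)
q = 26 (q = 6 + 20 = 26)
(s(q, t(4))*(-33))*w = ((13/36)*(-33))*(-40) = -143/12*(-40) = 1430/3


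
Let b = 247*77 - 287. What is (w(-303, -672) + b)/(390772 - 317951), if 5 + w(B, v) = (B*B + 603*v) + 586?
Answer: -294094/72821 ≈ -4.0386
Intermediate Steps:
b = 18732 (b = 19019 - 287 = 18732)
w(B, v) = 581 + B**2 + 603*v (w(B, v) = -5 + ((B*B + 603*v) + 586) = -5 + ((B**2 + 603*v) + 586) = -5 + (586 + B**2 + 603*v) = 581 + B**2 + 603*v)
(w(-303, -672) + b)/(390772 - 317951) = ((581 + (-303)**2 + 603*(-672)) + 18732)/(390772 - 317951) = ((581 + 91809 - 405216) + 18732)/72821 = (-312826 + 18732)*(1/72821) = -294094*1/72821 = -294094/72821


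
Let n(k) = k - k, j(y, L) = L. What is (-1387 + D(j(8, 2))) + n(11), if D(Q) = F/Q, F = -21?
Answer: -2795/2 ≈ -1397.5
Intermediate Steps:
n(k) = 0
D(Q) = -21/Q
(-1387 + D(j(8, 2))) + n(11) = (-1387 - 21/2) + 0 = -2795/2 + 0 = -2795/2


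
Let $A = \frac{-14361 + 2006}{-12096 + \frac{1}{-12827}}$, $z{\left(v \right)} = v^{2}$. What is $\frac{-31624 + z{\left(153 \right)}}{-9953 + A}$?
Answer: $\frac{1274601553495}{1544103148944} \approx 0.82546$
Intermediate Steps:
$A = \frac{158477585}{155155393}$ ($A = - \frac{12355}{-12096 - \frac{1}{12827}} = - \frac{12355}{- \frac{155155393}{12827}} = \left(-12355\right) \left(- \frac{12827}{155155393}\right) = \frac{158477585}{155155393} \approx 1.0214$)
$\frac{-31624 + z{\left(153 \right)}}{-9953 + A} = \frac{-31624 + 153^{2}}{-9953 + \frac{158477585}{155155393}} = \frac{-31624 + 23409}{- \frac{1544103148944}{155155393}} = \left(-8215\right) \left(- \frac{155155393}{1544103148944}\right) = \frac{1274601553495}{1544103148944}$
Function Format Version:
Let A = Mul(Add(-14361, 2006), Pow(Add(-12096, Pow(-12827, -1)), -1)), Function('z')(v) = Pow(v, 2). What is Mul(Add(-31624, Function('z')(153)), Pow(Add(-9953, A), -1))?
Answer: Rational(1274601553495, 1544103148944) ≈ 0.82546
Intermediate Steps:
A = Rational(158477585, 155155393) (A = Mul(-12355, Pow(Add(-12096, Rational(-1, 12827)), -1)) = Mul(-12355, Pow(Rational(-155155393, 12827), -1)) = Mul(-12355, Rational(-12827, 155155393)) = Rational(158477585, 155155393) ≈ 1.0214)
Mul(Add(-31624, Function('z')(153)), Pow(Add(-9953, A), -1)) = Mul(Add(-31624, Pow(153, 2)), Pow(Add(-9953, Rational(158477585, 155155393)), -1)) = Mul(Add(-31624, 23409), Pow(Rational(-1544103148944, 155155393), -1)) = Mul(-8215, Rational(-155155393, 1544103148944)) = Rational(1274601553495, 1544103148944)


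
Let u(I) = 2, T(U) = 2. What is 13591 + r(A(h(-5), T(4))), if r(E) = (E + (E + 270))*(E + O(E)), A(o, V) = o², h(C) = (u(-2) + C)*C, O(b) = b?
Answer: 337591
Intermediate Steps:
h(C) = C*(2 + C) (h(C) = (2 + C)*C = C*(2 + C))
r(E) = 2*E*(270 + 2*E) (r(E) = (E + (E + 270))*(E + E) = (E + (270 + E))*(2*E) = (270 + 2*E)*(2*E) = 2*E*(270 + 2*E))
13591 + r(A(h(-5), T(4))) = 13591 + 4*(-5*(2 - 5))²*(135 + (-5*(2 - 5))²) = 13591 + 4*(-5*(-3))²*(135 + (-5*(-3))²) = 13591 + 4*15²*(135 + 15²) = 13591 + 4*225*(135 + 225) = 13591 + 4*225*360 = 13591 + 324000 = 337591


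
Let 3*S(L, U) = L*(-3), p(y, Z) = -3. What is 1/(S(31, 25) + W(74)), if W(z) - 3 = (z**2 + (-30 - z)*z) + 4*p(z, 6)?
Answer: -1/2260 ≈ -0.00044248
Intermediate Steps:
S(L, U) = -L (S(L, U) = (L*(-3))/3 = (-3*L)/3 = -L)
W(z) = -9 + z**2 + z*(-30 - z) (W(z) = 3 + ((z**2 + (-30 - z)*z) + 4*(-3)) = 3 + ((z**2 + z*(-30 - z)) - 12) = 3 + (-12 + z**2 + z*(-30 - z)) = -9 + z**2 + z*(-30 - z))
1/(S(31, 25) + W(74)) = 1/(-1*31 + (-9 - 30*74)) = 1/(-31 + (-9 - 2220)) = 1/(-31 - 2229) = 1/(-2260) = -1/2260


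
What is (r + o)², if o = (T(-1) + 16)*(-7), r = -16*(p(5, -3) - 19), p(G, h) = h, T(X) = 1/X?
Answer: 61009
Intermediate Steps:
r = 352 (r = -16*(-3 - 19) = -16*(-22) = 352)
o = -105 (o = (1/(-1) + 16)*(-7) = (-1 + 16)*(-7) = 15*(-7) = -105)
(r + o)² = (352 - 105)² = 247² = 61009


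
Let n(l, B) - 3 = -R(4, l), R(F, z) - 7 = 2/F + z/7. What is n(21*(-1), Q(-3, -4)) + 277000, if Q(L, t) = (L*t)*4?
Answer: 553997/2 ≈ 2.7700e+5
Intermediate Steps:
R(F, z) = 7 + 2/F + z/7 (R(F, z) = 7 + (2/F + z/7) = 7 + 2/F + z/7)
Q(L, t) = 4*L*t
n(l, B) = -9/2 - l/7 (n(l, B) = 3 - (7 + 2/4 + l/7) = 3 - (7 + 2*(¼) + l/7) = 3 - (7 + ½ + l/7) = 3 - (15/2 + l/7) = 3 + (-15/2 - l/7) = -9/2 - l/7)
n(21*(-1), Q(-3, -4)) + 277000 = (-9/2 - 3*(-1)) + 277000 = (-9/2 - ⅐*(-21)) + 277000 = (-9/2 + 3) + 277000 = -3/2 + 277000 = 553997/2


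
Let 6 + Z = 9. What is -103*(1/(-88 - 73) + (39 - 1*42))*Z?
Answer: 149556/161 ≈ 928.92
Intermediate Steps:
Z = 3 (Z = -6 + 9 = 3)
-103*(1/(-88 - 73) + (39 - 1*42))*Z = -103*(1/(-88 - 73) + (39 - 1*42))*3 = -103*(1/(-161) + (39 - 42))*3 = -103*(-1/161 - 3)*3 = -(-49852)*3/161 = -103*(-1452/161) = 149556/161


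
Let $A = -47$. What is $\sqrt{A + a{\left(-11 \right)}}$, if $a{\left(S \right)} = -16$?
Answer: $3 i \sqrt{7} \approx 7.9373 i$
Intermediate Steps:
$\sqrt{A + a{\left(-11 \right)}} = \sqrt{-47 - 16} = \sqrt{-63} = 3 i \sqrt{7}$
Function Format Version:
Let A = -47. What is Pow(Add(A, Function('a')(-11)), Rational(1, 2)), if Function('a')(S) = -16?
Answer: Mul(3, I, Pow(7, Rational(1, 2))) ≈ Mul(7.9373, I)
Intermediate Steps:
Pow(Add(A, Function('a')(-11)), Rational(1, 2)) = Pow(Add(-47, -16), Rational(1, 2)) = Pow(-63, Rational(1, 2)) = Mul(3, I, Pow(7, Rational(1, 2)))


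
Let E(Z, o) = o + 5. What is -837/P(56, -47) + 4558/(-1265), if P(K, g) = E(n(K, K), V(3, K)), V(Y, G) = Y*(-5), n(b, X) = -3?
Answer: 40529/506 ≈ 80.097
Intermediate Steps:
V(Y, G) = -5*Y
E(Z, o) = 5 + o
P(K, g) = -10 (P(K, g) = 5 - 5*3 = 5 - 15 = -10)
-837/P(56, -47) + 4558/(-1265) = -837/(-10) + 4558/(-1265) = -837*(-⅒) + 4558*(-1/1265) = 837/10 - 4558/1265 = 40529/506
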